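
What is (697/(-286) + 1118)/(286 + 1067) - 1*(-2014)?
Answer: 779652463/386958 ≈ 2014.8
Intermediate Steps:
(697/(-286) + 1118)/(286 + 1067) - 1*(-2014) = (697*(-1/286) + 1118)/1353 + 2014 = (-697/286 + 1118)*(1/1353) + 2014 = (319051/286)*(1/1353) + 2014 = 319051/386958 + 2014 = 779652463/386958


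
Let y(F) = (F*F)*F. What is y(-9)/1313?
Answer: -729/1313 ≈ -0.55522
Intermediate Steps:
y(F) = F**3 (y(F) = F**2*F = F**3)
y(-9)/1313 = (-9)**3/1313 = -729*1/1313 = -729/1313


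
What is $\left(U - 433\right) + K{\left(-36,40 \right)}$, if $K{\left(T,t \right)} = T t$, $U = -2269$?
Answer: $-4142$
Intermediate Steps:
$\left(U - 433\right) + K{\left(-36,40 \right)} = \left(-2269 - 433\right) - 1440 = -2702 - 1440 = -4142$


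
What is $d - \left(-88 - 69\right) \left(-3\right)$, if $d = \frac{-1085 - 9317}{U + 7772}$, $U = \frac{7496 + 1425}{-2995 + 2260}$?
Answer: $- \frac{2693993499}{5703499} \approx -472.34$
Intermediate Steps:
$U = - \frac{8921}{735}$ ($U = \frac{8921}{-735} = 8921 \left(- \frac{1}{735}\right) = - \frac{8921}{735} \approx -12.137$)
$d = - \frac{7645470}{5703499}$ ($d = \frac{-1085 - 9317}{- \frac{8921}{735} + 7772} = - \frac{10402}{\frac{5703499}{735}} = \left(-10402\right) \frac{735}{5703499} = - \frac{7645470}{5703499} \approx -1.3405$)
$d - \left(-88 - 69\right) \left(-3\right) = - \frac{7645470}{5703499} - \left(-88 - 69\right) \left(-3\right) = - \frac{7645470}{5703499} - \left(-157\right) \left(-3\right) = - \frac{7645470}{5703499} - 471 = - \frac{2693993499}{5703499}$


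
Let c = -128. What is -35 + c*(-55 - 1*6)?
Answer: 7773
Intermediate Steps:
-35 + c*(-55 - 1*6) = -35 - 128*(-55 - 1*6) = -35 - 128*(-55 - 6) = -35 - 128*(-61) = -35 + 7808 = 7773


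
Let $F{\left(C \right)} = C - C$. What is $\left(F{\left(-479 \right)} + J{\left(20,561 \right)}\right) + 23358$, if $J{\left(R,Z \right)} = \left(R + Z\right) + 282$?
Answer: $24221$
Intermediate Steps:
$F{\left(C \right)} = 0$
$J{\left(R,Z \right)} = 282 + R + Z$
$\left(F{\left(-479 \right)} + J{\left(20,561 \right)}\right) + 23358 = \left(0 + \left(282 + 20 + 561\right)\right) + 23358 = \left(0 + 863\right) + 23358 = 863 + 23358 = 24221$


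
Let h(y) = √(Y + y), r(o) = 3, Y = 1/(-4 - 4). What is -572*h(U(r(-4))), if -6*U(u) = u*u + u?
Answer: -143*I*√34 ≈ -833.83*I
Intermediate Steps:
Y = -⅛ (Y = 1/(-8) = -⅛ ≈ -0.12500)
U(u) = -u/6 - u²/6 (U(u) = -(u*u + u)/6 = -(u² + u)/6 = -(u + u²)/6 = -u/6 - u²/6)
h(y) = √(-⅛ + y)
-572*h(U(r(-4))) = -143*√(-2 + 16*(-⅙*3*(1 + 3))) = -143*√(-2 + 16*(-⅙*3*4)) = -143*√(-2 + 16*(-2)) = -143*√(-2 - 32) = -143*√(-34) = -143*I*√34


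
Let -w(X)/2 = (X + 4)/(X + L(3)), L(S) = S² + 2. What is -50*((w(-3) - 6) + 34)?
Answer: -2775/2 ≈ -1387.5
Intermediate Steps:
L(S) = 2 + S²
w(X) = -2*(4 + X)/(11 + X) (w(X) = -2*(X + 4)/(X + (2 + 3²)) = -2*(4 + X)/(X + (2 + 9)) = -2*(4 + X)/(X + 11) = -2*(4 + X)/(11 + X))
-50*((w(-3) - 6) + 34) = -50*((2*(-4 - 1*(-3))/(11 - 3) - 6) + 34) = -50*((2*(-4 + 3)/8 - 6) + 34) = -50*((2*(⅛)*(-1) - 6) + 34) = -50*((-¼ - 6) + 34) = -50*(-25/4 + 34) = -50*111/4 = -2775/2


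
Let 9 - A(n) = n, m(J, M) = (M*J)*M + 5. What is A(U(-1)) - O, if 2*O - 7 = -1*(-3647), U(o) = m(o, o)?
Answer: -1822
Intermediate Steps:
m(J, M) = 5 + J*M**2 (m(J, M) = (J*M)*M + 5 = J*M**2 + 5 = 5 + J*M**2)
U(o) = 5 + o**3 (U(o) = 5 + o*o**2 = 5 + o**3)
A(n) = 9 - n
O = 1827 (O = 7/2 + (-1*(-3647))/2 = 7/2 + (1/2)*3647 = 7/2 + 3647/2 = 1827)
A(U(-1)) - O = (9 - (5 + (-1)**3)) - 1*1827 = (9 - (5 - 1)) - 1827 = (9 - 1*4) - 1827 = (9 - 4) - 1827 = 5 - 1827 = -1822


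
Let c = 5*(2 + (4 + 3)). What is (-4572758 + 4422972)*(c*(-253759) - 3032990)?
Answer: 2164728990970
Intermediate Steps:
c = 45 (c = 5*(2 + 7) = 5*9 = 45)
(-4572758 + 4422972)*(c*(-253759) - 3032990) = (-4572758 + 4422972)*(45*(-253759) - 3032990) = -149786*(-11419155 - 3032990) = -149786*(-14452145) = 2164728990970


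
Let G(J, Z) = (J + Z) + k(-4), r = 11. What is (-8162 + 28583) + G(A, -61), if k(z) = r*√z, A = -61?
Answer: 20299 + 22*I ≈ 20299.0 + 22.0*I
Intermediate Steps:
k(z) = 11*√z
G(J, Z) = J + Z + 22*I (G(J, Z) = (J + Z) + 11*√(-4) = (J + Z) + 11*(2*I) = (J + Z) + 22*I = J + Z + 22*I)
(-8162 + 28583) + G(A, -61) = (-8162 + 28583) + (-61 - 61 + 22*I) = 20421 + (-122 + 22*I) = 20299 + 22*I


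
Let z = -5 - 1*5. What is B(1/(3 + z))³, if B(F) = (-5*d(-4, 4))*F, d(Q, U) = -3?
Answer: -3375/343 ≈ -9.8396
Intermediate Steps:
z = -10 (z = -5 - 5 = -10)
B(F) = 15*F (B(F) = (-5*(-3))*F = 15*F)
B(1/(3 + z))³ = (15/(3 - 10))³ = (15/(-7))³ = (15*(-⅐))³ = (-15/7)³ = -3375/343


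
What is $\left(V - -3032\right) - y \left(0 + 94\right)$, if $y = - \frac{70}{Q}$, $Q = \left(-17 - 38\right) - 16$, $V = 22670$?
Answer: $\frac{1818262}{71} \approx 25609.0$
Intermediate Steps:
$Q = -71$ ($Q = -55 - 16 = -71$)
$y = \frac{70}{71}$ ($y = - \frac{70}{-71} = \left(-70\right) \left(- \frac{1}{71}\right) = \frac{70}{71} \approx 0.98592$)
$\left(V - -3032\right) - y \left(0 + 94\right) = \left(22670 - -3032\right) - \frac{70 \left(0 + 94\right)}{71} = \left(22670 + 3032\right) - \frac{70}{71} \cdot 94 = 25702 - \frac{6580}{71} = \frac{1818262}{71}$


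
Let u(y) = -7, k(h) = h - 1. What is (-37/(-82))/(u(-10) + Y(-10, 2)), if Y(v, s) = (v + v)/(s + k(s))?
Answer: -111/3362 ≈ -0.033016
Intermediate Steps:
k(h) = -1 + h
Y(v, s) = 2*v/(-1 + 2*s) (Y(v, s) = (v + v)/(s + (-1 + s)) = (2*v)/(-1 + 2*s) = 2*v/(-1 + 2*s))
(-37/(-82))/(u(-10) + Y(-10, 2)) = (-37/(-82))/(-7 + 2*(-10)/(-1 + 2*2)) = (-37*(-1/82))/(-7 + 2*(-10)/(-1 + 4)) = 37/(82*(-7 + 2*(-10)/3)) = 37/(82*(-7 + 2*(-10)*(1/3))) = 37/(82*(-7 - 20/3)) = 37/(82*(-41/3)) = (37/82)*(-3/41) = -111/3362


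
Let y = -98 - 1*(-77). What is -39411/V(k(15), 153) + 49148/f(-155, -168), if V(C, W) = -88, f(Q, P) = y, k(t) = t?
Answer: -3497393/1848 ≈ -1892.5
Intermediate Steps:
y = -21 (y = -98 + 77 = -21)
f(Q, P) = -21
-39411/V(k(15), 153) + 49148/f(-155, -168) = -39411/(-88) + 49148/(-21) = -39411*(-1/88) + 49148*(-1/21) = 39411/88 - 49148/21 = -3497393/1848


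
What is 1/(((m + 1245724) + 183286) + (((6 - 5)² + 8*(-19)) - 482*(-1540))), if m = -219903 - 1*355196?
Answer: 1/1596040 ≈ 6.2655e-7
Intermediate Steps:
m = -575099 (m = -219903 - 355196 = -575099)
1/(((m + 1245724) + 183286) + (((6 - 5)² + 8*(-19)) - 482*(-1540))) = 1/(((-575099 + 1245724) + 183286) + (((6 - 5)² + 8*(-19)) - 482*(-1540))) = 1/((670625 + 183286) + ((1² - 152) + 742280)) = 1/(853911 + ((1 - 152) + 742280)) = 1/(853911 + (-151 + 742280)) = 1/(853911 + 742129) = 1/1596040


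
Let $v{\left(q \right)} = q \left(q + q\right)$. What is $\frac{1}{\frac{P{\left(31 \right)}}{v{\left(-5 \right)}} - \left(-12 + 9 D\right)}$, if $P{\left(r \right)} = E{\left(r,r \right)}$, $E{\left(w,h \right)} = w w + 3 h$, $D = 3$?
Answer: $\frac{25}{152} \approx 0.16447$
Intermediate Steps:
$E{\left(w,h \right)} = w^{2} + 3 h$
$P{\left(r \right)} = r^{2} + 3 r$
$v{\left(q \right)} = 2 q^{2}$ ($v{\left(q \right)} = q 2 q = 2 q^{2}$)
$\frac{1}{\frac{P{\left(31 \right)}}{v{\left(-5 \right)}} - \left(-12 + 9 D\right)} = \frac{1}{\frac{31 \left(3 + 31\right)}{2 \left(-5\right)^{2}} + \left(\left(-9\right) 3 + 12\right)} = \frac{1}{\frac{31 \cdot 34}{2 \cdot 25} + \left(-27 + 12\right)} = \frac{1}{\frac{1054}{50} - 15} = \frac{1}{1054 \cdot \frac{1}{50} - 15} = \frac{1}{\frac{527}{25} - 15} = \frac{1}{\frac{152}{25}} = \frac{25}{152}$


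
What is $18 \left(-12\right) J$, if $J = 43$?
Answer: $-9288$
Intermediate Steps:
$18 \left(-12\right) J = 18 \left(-12\right) 43 = \left(-216\right) 43 = -9288$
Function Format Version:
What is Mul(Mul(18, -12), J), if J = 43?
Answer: -9288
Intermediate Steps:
Mul(Mul(18, -12), J) = Mul(Mul(18, -12), 43) = Mul(-216, 43) = -9288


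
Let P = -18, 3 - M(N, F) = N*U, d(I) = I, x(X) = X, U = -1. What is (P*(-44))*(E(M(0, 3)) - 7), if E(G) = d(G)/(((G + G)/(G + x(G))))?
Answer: -3168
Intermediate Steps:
M(N, F) = 3 + N (M(N, F) = 3 - N*(-1) = 3 - (-1)*N = 3 + N)
E(G) = G (E(G) = G/(((G + G)/(G + G))) = G/(((2*G)/((2*G)))) = G/(((2*G)*(1/(2*G)))) = G/1 = G*1 = G)
(P*(-44))*(E(M(0, 3)) - 7) = (-18*(-44))*((3 + 0) - 7) = 792*(3 - 7) = 792*(-4) = -3168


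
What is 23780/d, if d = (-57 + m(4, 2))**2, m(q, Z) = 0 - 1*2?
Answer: 23780/3481 ≈ 6.8314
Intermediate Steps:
m(q, Z) = -2 (m(q, Z) = 0 - 2 = -2)
d = 3481 (d = (-57 - 2)**2 = (-59)**2 = 3481)
23780/d = 23780/3481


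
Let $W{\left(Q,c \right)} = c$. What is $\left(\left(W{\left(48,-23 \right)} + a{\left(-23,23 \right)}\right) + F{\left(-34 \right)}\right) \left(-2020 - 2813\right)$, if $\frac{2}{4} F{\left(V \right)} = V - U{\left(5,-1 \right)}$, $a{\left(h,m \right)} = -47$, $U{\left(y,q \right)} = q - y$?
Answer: $608958$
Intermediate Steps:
$F{\left(V \right)} = 12 + 2 V$ ($F{\left(V \right)} = 2 \left(V - \left(-1 - 5\right)\right) = 2 \left(V - -6\right) = 2 \left(V + 6\right) = 2 \left(6 + V\right) = 12 + 2 V$)
$\left(\left(W{\left(48,-23 \right)} + a{\left(-23,23 \right)}\right) + F{\left(-34 \right)}\right) \left(-2020 - 2813\right) = \left(\left(-23 - 47\right) + \left(12 + 2 \left(-34\right)\right)\right) \left(-2020 - 2813\right) = \left(-70 + \left(12 - 68\right)\right) \left(-4833\right) = \left(-70 - 56\right) \left(-4833\right) = \left(-126\right) \left(-4833\right) = 608958$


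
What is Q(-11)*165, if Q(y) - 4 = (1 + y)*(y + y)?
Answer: 36960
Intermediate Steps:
Q(y) = 4 + 2*y*(1 + y) (Q(y) = 4 + (1 + y)*(y + y) = 4 + (1 + y)*(2*y) = 4 + 2*y*(1 + y))
Q(-11)*165 = (4 + 2*(-11) + 2*(-11)²)*165 = (4 - 22 + 2*121)*165 = (4 - 22 + 242)*165 = 224*165 = 36960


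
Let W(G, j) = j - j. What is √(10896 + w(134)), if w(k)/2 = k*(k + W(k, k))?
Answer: 2*√11702 ≈ 216.35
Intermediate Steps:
W(G, j) = 0
w(k) = 2*k² (w(k) = 2*(k*(k + 0)) = 2*(k*k) = 2*k²)
√(10896 + w(134)) = √(10896 + 2*134²) = √(10896 + 2*17956) = √(10896 + 35912) = √46808 = 2*√11702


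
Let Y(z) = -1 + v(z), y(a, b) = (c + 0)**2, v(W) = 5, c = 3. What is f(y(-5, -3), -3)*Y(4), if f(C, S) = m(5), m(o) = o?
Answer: 20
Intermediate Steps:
y(a, b) = 9 (y(a, b) = (3 + 0)**2 = 3**2 = 9)
Y(z) = 4 (Y(z) = -1 + 5 = 4)
f(C, S) = 5
f(y(-5, -3), -3)*Y(4) = 5*4 = 20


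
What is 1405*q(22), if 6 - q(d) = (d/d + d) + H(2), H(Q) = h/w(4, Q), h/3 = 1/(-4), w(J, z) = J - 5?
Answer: -99755/4 ≈ -24939.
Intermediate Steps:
w(J, z) = -5 + J
h = -¾ (h = 3/(-4) = 3*(-¼) = -¾ ≈ -0.75000)
H(Q) = ¾ (H(Q) = -3/(4*(-5 + 4)) = -¾/(-1) = -¾*(-1) = ¾)
q(d) = 17/4 - d (q(d) = 6 - ((d/d + d) + ¾) = 6 - ((1 + d) + ¾) = 6 - (7/4 + d) = 6 + (-7/4 - d) = 17/4 - d)
1405*q(22) = 1405*(17/4 - 1*22) = 1405*(17/4 - 22) = 1405*(-71/4) = -99755/4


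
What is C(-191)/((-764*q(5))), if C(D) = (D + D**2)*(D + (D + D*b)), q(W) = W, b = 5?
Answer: 25403/2 ≈ 12702.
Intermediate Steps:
C(D) = 7*D*(D + D**2) (C(D) = (D + D**2)*(D + (D + D*5)) = (D + D**2)*(D + (D + 5*D)) = (D + D**2)*(D + 6*D) = (D + D**2)*(7*D) = 7*D*(D + D**2))
C(-191)/((-764*q(5))) = (7*(-191)**2*(1 - 191))/((-764*5)) = (7*36481*(-190))/(-3820) = -48519730*(-1/3820) = 25403/2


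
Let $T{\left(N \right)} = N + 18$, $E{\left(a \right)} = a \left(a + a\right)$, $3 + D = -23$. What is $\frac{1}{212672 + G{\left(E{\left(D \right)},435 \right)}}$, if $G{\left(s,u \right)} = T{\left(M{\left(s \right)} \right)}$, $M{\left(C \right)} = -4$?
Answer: $\frac{1}{212686} \approx 4.7018 \cdot 10^{-6}$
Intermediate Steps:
$D = -26$ ($D = -3 - 23 = -26$)
$E{\left(a \right)} = 2 a^{2}$ ($E{\left(a \right)} = a 2 a = 2 a^{2}$)
$T{\left(N \right)} = 18 + N$
$G{\left(s,u \right)} = 14$ ($G{\left(s,u \right)} = 18 - 4 = 14$)
$\frac{1}{212672 + G{\left(E{\left(D \right)},435 \right)}} = \frac{1}{212672 + 14} = \frac{1}{212686}$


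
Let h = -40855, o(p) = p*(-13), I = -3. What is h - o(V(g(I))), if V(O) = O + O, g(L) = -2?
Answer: -40907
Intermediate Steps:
V(O) = 2*O
o(p) = -13*p
h - o(V(g(I))) = -40855 - (-13)*2*(-2) = -40855 - (-13)*(-4) = -40855 - 1*52 = -40855 - 52 = -40907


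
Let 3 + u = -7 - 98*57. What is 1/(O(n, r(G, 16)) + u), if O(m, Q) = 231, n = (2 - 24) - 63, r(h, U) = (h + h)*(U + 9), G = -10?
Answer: -1/5365 ≈ -0.00018639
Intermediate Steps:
r(h, U) = 2*h*(9 + U) (r(h, U) = (2*h)*(9 + U) = 2*h*(9 + U))
n = -85 (n = -22 - 63 = -85)
u = -5596 (u = -3 + (-7 - 98*57) = -3 + (-7 - 5586) = -3 - 5593 = -5596)
1/(O(n, r(G, 16)) + u) = 1/(231 - 5596) = 1/(-5365) = -1/5365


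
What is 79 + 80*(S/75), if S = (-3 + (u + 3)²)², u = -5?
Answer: 1201/15 ≈ 80.067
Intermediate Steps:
S = 1 (S = (-3 + (-5 + 3)²)² = (-3 + (-2)²)² = (-3 + 4)² = 1² = 1)
79 + 80*(S/75) = 79 + 80*(1/75) = 79 + 16/15 = 1201/15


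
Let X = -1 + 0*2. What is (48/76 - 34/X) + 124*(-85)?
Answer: -199602/19 ≈ -10505.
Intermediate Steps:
X = -1 (X = -1 + 0 = -1)
(48/76 - 34/X) + 124*(-85) = (48/76 - 34/(-1)) + 124*(-85) = (48*(1/76) - 34*(-1)) - 10540 = (12/19 + 34) - 10540 = 658/19 - 10540 = -199602/19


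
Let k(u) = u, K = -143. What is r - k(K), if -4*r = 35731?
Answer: -35159/4 ≈ -8789.8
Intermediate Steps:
r = -35731/4 (r = -1/4*35731 = -35731/4 ≈ -8932.8)
r - k(K) = -35731/4 - 1*(-143) = -35731/4 + 143 = -35159/4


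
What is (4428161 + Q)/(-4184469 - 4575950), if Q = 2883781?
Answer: -7311942/8760419 ≈ -0.83466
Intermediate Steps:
(4428161 + Q)/(-4184469 - 4575950) = (4428161 + 2883781)/(-4184469 - 4575950) = 7311942/(-8760419) = 7311942*(-1/8760419) = -7311942/8760419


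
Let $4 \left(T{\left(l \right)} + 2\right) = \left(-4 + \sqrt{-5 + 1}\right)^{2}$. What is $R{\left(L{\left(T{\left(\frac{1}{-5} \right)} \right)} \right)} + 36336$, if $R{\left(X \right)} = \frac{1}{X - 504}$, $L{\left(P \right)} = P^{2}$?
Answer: $\frac{9789826281}{269425} + \frac{8 i}{269425} \approx 36336.0 + 2.9693 \cdot 10^{-5} i$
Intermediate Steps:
$T{\left(l \right)} = -2 + \frac{\left(-4 + 2 i\right)^{2}}{4}$ ($T{\left(l \right)} = -2 + \frac{\left(-4 + \sqrt{-5 + 1}\right)^{2}}{4} = -2 + \frac{\left(-4 + \sqrt{-4}\right)^{2}}{4} = -2 + \frac{\left(-4 + 2 i\right)^{2}}{4}$)
$R{\left(X \right)} = \frac{1}{-504 + X}$
$R{\left(L{\left(T{\left(\frac{1}{-5} \right)} \right)} \right)} + 36336 = \frac{1}{-504 + \left(1 - 4 i\right)^{2}} + 36336 = 36336 + \frac{1}{-504 + \left(1 - 4 i\right)^{2}}$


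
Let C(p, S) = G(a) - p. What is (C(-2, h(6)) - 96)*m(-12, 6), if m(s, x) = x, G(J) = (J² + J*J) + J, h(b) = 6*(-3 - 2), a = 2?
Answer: -504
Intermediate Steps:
h(b) = -30 (h(b) = 6*(-5) = -30)
G(J) = J + 2*J² (G(J) = (J² + J²) + J = 2*J² + J = J + 2*J²)
C(p, S) = 10 - p (C(p, S) = 2*(1 + 2*2) - p = 2*(1 + 4) - p = 2*5 - p = 10 - p)
(C(-2, h(6)) - 96)*m(-12, 6) = ((10 - 1*(-2)) - 96)*6 = ((10 + 2) - 96)*6 = (12 - 96)*6 = -84*6 = -504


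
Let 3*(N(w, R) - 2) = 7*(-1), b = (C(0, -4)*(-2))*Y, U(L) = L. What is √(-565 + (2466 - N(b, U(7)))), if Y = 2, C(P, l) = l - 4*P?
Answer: 2*√4278/3 ≈ 43.604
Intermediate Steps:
b = 16 (b = ((-4 - 4*0)*(-2))*2 = ((-4 + 0)*(-2))*2 = -4*(-2)*2 = 8*2 = 16)
N(w, R) = -⅓ (N(w, R) = 2 + (7*(-1))/3 = 2 + (⅓)*(-7) = 2 - 7/3 = -⅓)
√(-565 + (2466 - N(b, U(7)))) = √(-565 + (2466 - 1*(-⅓))) = √(-565 + (2466 + ⅓)) = √(-565 + 7399/3) = √(5704/3) = 2*√4278/3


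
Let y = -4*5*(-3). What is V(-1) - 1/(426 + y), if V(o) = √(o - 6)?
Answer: -1/486 + I*√7 ≈ -0.0020576 + 2.6458*I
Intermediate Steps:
V(o) = √(-6 + o)
y = 60 (y = -20*(-3) = 60)
V(-1) - 1/(426 + y) = √(-6 - 1) - 1/(426 + 60) = √(-7) - 1/486 = I*√7 - 1*1/486 = I*√7 - 1/486 = -1/486 + I*√7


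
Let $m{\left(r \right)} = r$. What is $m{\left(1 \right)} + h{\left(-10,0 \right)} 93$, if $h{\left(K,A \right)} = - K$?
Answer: $931$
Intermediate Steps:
$m{\left(1 \right)} + h{\left(-10,0 \right)} 93 = 1 + \left(-1\right) \left(-10\right) 93 = 1 + 10 \cdot 93 = 1 + 930 = 931$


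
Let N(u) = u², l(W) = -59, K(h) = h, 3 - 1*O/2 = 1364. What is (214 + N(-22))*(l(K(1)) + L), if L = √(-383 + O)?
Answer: -41182 + 2094*I*√345 ≈ -41182.0 + 38894.0*I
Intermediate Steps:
O = -2722 (O = 6 - 2*1364 = 6 - 2728 = -2722)
L = 3*I*√345 (L = √(-383 - 2722) = √(-3105) = 3*I*√345 ≈ 55.723*I)
(214 + N(-22))*(l(K(1)) + L) = (214 + (-22)²)*(-59 + 3*I*√345) = (214 + 484)*(-59 + 3*I*√345) = 698*(-59 + 3*I*√345) = -41182 + 2094*I*√345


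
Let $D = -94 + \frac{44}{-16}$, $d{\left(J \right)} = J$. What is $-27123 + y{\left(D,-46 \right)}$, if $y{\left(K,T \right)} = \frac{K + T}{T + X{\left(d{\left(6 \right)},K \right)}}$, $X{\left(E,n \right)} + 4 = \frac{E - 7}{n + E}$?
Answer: $- \frac{1968488559}{72584} \approx -27120.0$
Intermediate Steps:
$D = - \frac{387}{4}$ ($D = -94 + 44 \left(- \frac{1}{16}\right) = -94 - \frac{11}{4} = - \frac{387}{4} \approx -96.75$)
$X{\left(E,n \right)} = -4 + \frac{-7 + E}{E + n}$ ($X{\left(E,n \right)} = -4 + \frac{E - 7}{n + E} = -4 + \frac{-7 + E}{E + n}$)
$y{\left(K,T \right)} = \frac{K + T}{T + \frac{-25 - 4 K}{6 + K}}$ ($y{\left(K,T \right)} = \frac{K + T}{T + \frac{-7 - 4 K - 18}{6 + K}} = \frac{K + T}{T + \frac{-25 - 4 K}{6 + K}}$)
$-27123 + y{\left(D,-46 \right)} = -27123 + \frac{\left(6 - \frac{387}{4}\right) \left(- \frac{387}{4} - 46\right)}{-25 - -387 - 46 \left(6 - \frac{387}{4}\right)} = -27123 + \frac{1}{-25 + 387 - - \frac{8349}{2}} \left(- \frac{363}{4}\right) \left(- \frac{571}{4}\right) = -27123 + \frac{1}{-25 + 387 + \frac{8349}{2}} \left(- \frac{363}{4}\right) \left(- \frac{571}{4}\right) = -27123 + \frac{1}{\frac{9073}{2}} \left(- \frac{363}{4}\right) \left(- \frac{571}{4}\right) = -27123 + \frac{2}{9073} \left(- \frac{363}{4}\right) \left(- \frac{571}{4}\right) = -27123 + \frac{207273}{72584} = - \frac{1968488559}{72584}$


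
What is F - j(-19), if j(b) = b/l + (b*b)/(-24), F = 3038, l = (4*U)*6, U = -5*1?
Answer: 183173/60 ≈ 3052.9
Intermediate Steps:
U = -5
l = -120 (l = (4*(-5))*6 = -20*6 = -120)
j(b) = -b²/24 - b/120 (j(b) = b/(-120) + (b*b)/(-24) = b*(-1/120) + b²*(-1/24) = -b/120 - b²/24 = -b²/24 - b/120)
F - j(-19) = 3038 - (-19)*(-1 - 5*(-19))/120 = 3038 - (-19)*(-1 + 95)/120 = 3038 - (-19)*94/120 = 3038 - 1*(-893/60) = 3038 + 893/60 = 183173/60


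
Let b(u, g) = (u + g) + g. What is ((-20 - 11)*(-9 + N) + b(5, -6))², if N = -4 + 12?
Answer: 576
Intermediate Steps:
N = 8
b(u, g) = u + 2*g (b(u, g) = (g + u) + g = u + 2*g)
((-20 - 11)*(-9 + N) + b(5, -6))² = ((-20 - 11)*(-9 + 8) + (5 + 2*(-6)))² = (-31*(-1) + (5 - 12))² = (31 - 7)² = 24² = 576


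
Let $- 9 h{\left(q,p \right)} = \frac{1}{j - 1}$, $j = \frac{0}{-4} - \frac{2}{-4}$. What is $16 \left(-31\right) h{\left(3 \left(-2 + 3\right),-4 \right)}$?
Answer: $- \frac{992}{9} \approx -110.22$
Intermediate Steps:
$j = \frac{1}{2}$ ($j = 0 \left(- \frac{1}{4}\right) - - \frac{1}{2} = 0 + \frac{1}{2} = \frac{1}{2} \approx 0.5$)
$h{\left(q,p \right)} = \frac{2}{9}$ ($h{\left(q,p \right)} = - \frac{1}{9 \left(\frac{1}{2} - 1\right)} = - \frac{1}{9 \left(- \frac{1}{2}\right)} = \left(- \frac{1}{9}\right) \left(-2\right) = \frac{2}{9}$)
$16 \left(-31\right) h{\left(3 \left(-2 + 3\right),-4 \right)} = 16 \left(-31\right) \frac{2}{9} = \left(-496\right) \frac{2}{9} = - \frac{992}{9}$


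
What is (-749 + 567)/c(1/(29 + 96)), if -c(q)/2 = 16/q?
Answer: 91/2000 ≈ 0.045500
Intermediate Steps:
c(q) = -32/q
(-749 + 567)/c(1/(29 + 96)) = (-749 + 567)/((-32/(1/(29 + 96)))) = -182/((-32/(1/125))) = -182/((-32/1/125)) = -182/((-32*125)) = -182/(-4000) = -182*(-1/4000) = 91/2000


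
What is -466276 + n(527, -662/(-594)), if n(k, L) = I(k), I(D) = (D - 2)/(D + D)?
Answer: -491454379/1054 ≈ -4.6628e+5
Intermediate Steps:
I(D) = (-2 + D)/(2*D) (I(D) = (-2 + D)/((2*D)) = (-2 + D)*(1/(2*D)) = (-2 + D)/(2*D))
n(k, L) = (-2 + k)/(2*k)
-466276 + n(527, -662/(-594)) = -466276 + (1/2)*(-2 + 527)/527 = -466276 + (1/2)*(1/527)*525 = -466276 + 525/1054 = -491454379/1054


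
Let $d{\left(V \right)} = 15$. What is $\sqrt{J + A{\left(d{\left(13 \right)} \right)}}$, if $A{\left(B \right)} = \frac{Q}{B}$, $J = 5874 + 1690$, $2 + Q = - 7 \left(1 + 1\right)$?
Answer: $\frac{2 \sqrt{425415}}{15} \approx 86.965$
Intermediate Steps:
$Q = -16$ ($Q = -2 - 7 \left(1 + 1\right) = -2 - 14 = -16$)
$J = 7564$
$A{\left(B \right)} = - \frac{16}{B}$
$\sqrt{J + A{\left(d{\left(13 \right)} \right)}} = \sqrt{7564 - \frac{16}{15}} = \sqrt{\frac{113444}{15}} = \frac{2 \sqrt{425415}}{15}$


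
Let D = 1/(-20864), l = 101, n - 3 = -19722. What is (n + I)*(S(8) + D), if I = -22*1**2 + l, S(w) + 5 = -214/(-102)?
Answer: 7580850965/133008 ≈ 56995.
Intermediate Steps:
n = -19719 (n = 3 - 19722 = -19719)
S(w) = -148/51 (S(w) = -5 - 214/(-102) = -5 - 214*(-1/102) = -5 + 107/51 = -148/51)
I = 79 (I = -22*1**2 + 101 = -22*1 + 101 = -22 + 101 = 79)
D = -1/20864 ≈ -4.7929e-5
(n + I)*(S(8) + D) = (-19719 + 79)*(-148/51 - 1/20864) = -19640*(-3087923/1064064) = 7580850965/133008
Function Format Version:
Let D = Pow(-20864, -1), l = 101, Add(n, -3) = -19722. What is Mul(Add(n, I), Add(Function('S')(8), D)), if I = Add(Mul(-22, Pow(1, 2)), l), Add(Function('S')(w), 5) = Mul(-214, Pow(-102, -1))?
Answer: Rational(7580850965, 133008) ≈ 56995.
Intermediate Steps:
n = -19719 (n = Add(3, -19722) = -19719)
Function('S')(w) = Rational(-148, 51) (Function('S')(w) = Add(-5, Mul(-214, Pow(-102, -1))) = Add(-5, Mul(-214, Rational(-1, 102))) = Add(-5, Rational(107, 51)) = Rational(-148, 51))
I = 79 (I = Add(Mul(-22, Pow(1, 2)), 101) = Add(Mul(-22, 1), 101) = Add(-22, 101) = 79)
D = Rational(-1, 20864) ≈ -4.7929e-5
Mul(Add(n, I), Add(Function('S')(8), D)) = Mul(Add(-19719, 79), Add(Rational(-148, 51), Rational(-1, 20864))) = Mul(-19640, Rational(-3087923, 1064064)) = Rational(7580850965, 133008)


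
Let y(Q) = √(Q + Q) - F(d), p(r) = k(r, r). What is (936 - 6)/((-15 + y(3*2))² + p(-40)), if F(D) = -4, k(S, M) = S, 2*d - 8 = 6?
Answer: 28830/947 + 13640*√3/947 ≈ 55.391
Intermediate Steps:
d = 7 (d = 4 + (½)*6 = 4 + 3 = 7)
p(r) = r
y(Q) = 4 + √2*√Q (y(Q) = √(Q + Q) - 1*(-4) = √(2*Q) + 4 = √2*√Q + 4 = 4 + √2*√Q)
(936 - 6)/((-15 + y(3*2))² + p(-40)) = (936 - 6)/((-15 + (4 + √2*√(3*2)))² - 40) = 930/((-15 + (4 + √2*√6))² - 40) = 930/((-15 + (4 + 2*√3))² - 40) = 930/((-11 + 2*√3)² - 40) = 930/(-40 + (-11 + 2*√3)²)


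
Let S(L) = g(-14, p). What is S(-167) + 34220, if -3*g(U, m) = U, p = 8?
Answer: 102674/3 ≈ 34225.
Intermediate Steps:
g(U, m) = -U/3
S(L) = 14/3 (S(L) = -⅓*(-14) = 14/3)
S(-167) + 34220 = 14/3 + 34220 = 102674/3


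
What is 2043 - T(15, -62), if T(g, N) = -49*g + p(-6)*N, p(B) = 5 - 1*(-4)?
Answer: 3336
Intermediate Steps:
p(B) = 9 (p(B) = 5 + 4 = 9)
T(g, N) = -49*g + 9*N
2043 - T(15, -62) = 2043 - (-49*15 + 9*(-62)) = 2043 - (-735 - 558) = 2043 - 1*(-1293) = 2043 + 1293 = 3336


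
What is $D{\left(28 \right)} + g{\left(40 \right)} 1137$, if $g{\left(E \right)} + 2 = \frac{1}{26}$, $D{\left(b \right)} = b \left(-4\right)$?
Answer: $- \frac{60899}{26} \approx -2342.3$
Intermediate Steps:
$D{\left(b \right)} = - 4 b$
$g{\left(E \right)} = - \frac{51}{26}$ ($g{\left(E \right)} = -2 + \frac{1}{26} = - \frac{51}{26}$)
$D{\left(28 \right)} + g{\left(40 \right)} 1137 = \left(-4\right) 28 - \frac{57987}{26} = -112 - \frac{57987}{26} = - \frac{60899}{26}$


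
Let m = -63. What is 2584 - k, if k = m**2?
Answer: -1385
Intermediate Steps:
k = 3969 (k = (-63)**2 = 3969)
2584 - k = 2584 - 1*3969 = 2584 - 3969 = -1385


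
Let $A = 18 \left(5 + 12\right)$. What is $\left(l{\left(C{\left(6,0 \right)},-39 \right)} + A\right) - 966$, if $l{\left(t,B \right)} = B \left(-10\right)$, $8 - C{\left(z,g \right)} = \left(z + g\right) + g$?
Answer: $-270$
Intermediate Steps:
$C{\left(z,g \right)} = 8 - z - 2 g$ ($C{\left(z,g \right)} = 8 - \left(\left(z + g\right) + g\right) = 8 - \left(\left(g + z\right) + g\right) = 8 - \left(z + 2 g\right) = 8 - z - 2 g$)
$A = 306$ ($A = 18 \cdot 17 = 306$)
$l{\left(t,B \right)} = - 10 B$
$\left(l{\left(C{\left(6,0 \right)},-39 \right)} + A\right) - 966 = \left(\left(-10\right) \left(-39\right) + 306\right) - 966 = \left(390 + 306\right) - 966 = 696 - 966 = -270$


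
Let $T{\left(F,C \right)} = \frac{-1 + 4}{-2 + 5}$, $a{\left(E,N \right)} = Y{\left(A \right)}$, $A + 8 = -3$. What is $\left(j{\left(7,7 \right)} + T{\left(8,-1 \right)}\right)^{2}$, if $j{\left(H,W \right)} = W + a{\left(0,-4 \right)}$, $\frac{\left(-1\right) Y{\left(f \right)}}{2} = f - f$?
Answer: $64$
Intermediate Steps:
$A = -11$ ($A = -8 - 3 = -11$)
$Y{\left(f \right)} = 0$ ($Y{\left(f \right)} = - 2 \left(f - f\right) = \left(-2\right) 0 = 0$)
$a{\left(E,N \right)} = 0$
$j{\left(H,W \right)} = W$ ($j{\left(H,W \right)} = W + 0 = W$)
$T{\left(F,C \right)} = 1$ ($T{\left(F,C \right)} = \frac{3}{3} = 3 \cdot \frac{1}{3} = 1$)
$\left(j{\left(7,7 \right)} + T{\left(8,-1 \right)}\right)^{2} = \left(7 + 1\right)^{2} = 8^{2} = 64$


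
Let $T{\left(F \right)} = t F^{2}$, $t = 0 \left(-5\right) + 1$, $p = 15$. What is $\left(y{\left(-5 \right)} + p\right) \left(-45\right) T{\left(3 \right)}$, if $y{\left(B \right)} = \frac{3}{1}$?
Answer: $-7290$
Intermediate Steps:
$y{\left(B \right)} = 3$ ($y{\left(B \right)} = 3 \cdot 1 = 3$)
$t = 1$ ($t = 0 + 1 = 1$)
$T{\left(F \right)} = F^{2}$ ($T{\left(F \right)} = 1 F^{2} = F^{2}$)
$\left(y{\left(-5 \right)} + p\right) \left(-45\right) T{\left(3 \right)} = \left(3 + 15\right) \left(-45\right) 3^{2} = 18 \left(-45\right) 9 = \left(-810\right) 9 = -7290$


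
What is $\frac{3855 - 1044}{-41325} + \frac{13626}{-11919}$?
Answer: $- \frac{2285819}{1887175} \approx -1.2112$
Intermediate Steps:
$\frac{3855 - 1044}{-41325} + \frac{13626}{-11919} = 2811 \left(- \frac{1}{41325}\right) + 13626 \left(- \frac{1}{11919}\right) = - \frac{937}{13775} - \frac{4542}{3973} = - \frac{2285819}{1887175}$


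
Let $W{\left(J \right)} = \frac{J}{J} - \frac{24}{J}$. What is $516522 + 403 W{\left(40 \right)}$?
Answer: $\frac{2583416}{5} \approx 5.1668 \cdot 10^{5}$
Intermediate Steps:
$W{\left(J \right)} = 1 - \frac{24}{J}$
$516522 + 403 W{\left(40 \right)} = 516522 + 403 \frac{-24 + 40}{40} = 516522 + 403 \cdot \frac{1}{40} \cdot 16 = 516522 + 403 \cdot \frac{2}{5} = 516522 + \frac{806}{5} = \frac{2583416}{5}$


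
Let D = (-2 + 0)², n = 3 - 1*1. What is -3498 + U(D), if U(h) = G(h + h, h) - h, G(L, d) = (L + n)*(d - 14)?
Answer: -3602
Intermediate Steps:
n = 2 (n = 3 - 1 = 2)
D = 4 (D = (-2)² = 4)
G(L, d) = (-14 + d)*(2 + L) (G(L, d) = (L + 2)*(d - 14) = (2 + L)*(-14 + d) = (-14 + d)*(2 + L))
U(h) = -28 - 27*h + 2*h² (U(h) = (-28 - 14*(h + h) + 2*h + (h + h)*h) - h = (-28 - 28*h + 2*h + (2*h)*h) - h = (-28 - 28*h + 2*h + 2*h²) - h = (-28 - 26*h + 2*h²) - h = -28 - 27*h + 2*h²)
-3498 + U(D) = -3498 + (-28 - 27*4 + 2*4²) = -3498 + (-28 - 108 + 2*16) = -3498 + (-28 - 108 + 32) = -3498 - 104 = -3602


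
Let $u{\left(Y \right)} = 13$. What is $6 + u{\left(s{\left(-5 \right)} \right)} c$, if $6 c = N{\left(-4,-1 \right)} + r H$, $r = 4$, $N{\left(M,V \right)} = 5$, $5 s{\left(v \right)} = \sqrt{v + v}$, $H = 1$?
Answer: $\frac{51}{2} \approx 25.5$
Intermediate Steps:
$s{\left(v \right)} = \frac{\sqrt{2} \sqrt{v}}{5}$ ($s{\left(v \right)} = \frac{\sqrt{v + v}}{5} = \frac{\sqrt{2 v}}{5} = \frac{\sqrt{2} \sqrt{v}}{5}$)
$c = \frac{3}{2}$ ($c = \frac{5 + 4 \cdot 1}{6} = \frac{5 + 4}{6} = \frac{1}{6} \cdot 9 = \frac{3}{2} \approx 1.5$)
$6 + u{\left(s{\left(-5 \right)} \right)} c = 6 + 13 \cdot \frac{3}{2} = 6 + \frac{39}{2} = \frac{51}{2}$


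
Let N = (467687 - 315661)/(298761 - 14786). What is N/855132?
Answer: 76013/121418054850 ≈ 6.2604e-7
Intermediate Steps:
N = 152026/283975 ≈ 0.53535
N/855132 = (152026/283975)/855132 = (152026/283975)*(1/855132) = 76013/121418054850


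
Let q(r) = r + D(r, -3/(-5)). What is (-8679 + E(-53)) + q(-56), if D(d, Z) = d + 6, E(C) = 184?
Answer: -8601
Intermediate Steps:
D(d, Z) = 6 + d
q(r) = 6 + 2*r (q(r) = r + (6 + r) = 6 + 2*r)
(-8679 + E(-53)) + q(-56) = (-8679 + 184) + (6 + 2*(-56)) = -8495 + (6 - 112) = -8495 - 106 = -8601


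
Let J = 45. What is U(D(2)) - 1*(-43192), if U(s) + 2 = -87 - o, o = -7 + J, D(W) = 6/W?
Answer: 43065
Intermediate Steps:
o = 38 (o = -7 + 45 = 38)
U(s) = -127 (U(s) = -2 + (-87 - 1*38) = -2 + (-87 - 38) = -2 - 125 = -127)
U(D(2)) - 1*(-43192) = -127 - 1*(-43192) = -127 + 43192 = 43065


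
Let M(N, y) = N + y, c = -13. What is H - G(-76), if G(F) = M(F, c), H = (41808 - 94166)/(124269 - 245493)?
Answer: 5420647/60612 ≈ 89.432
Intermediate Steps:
H = 26179/60612 (H = -52358/(-121224) = -52358*(-1/121224) = 26179/60612 ≈ 0.43191)
G(F) = -13 + F (G(F) = F - 13 = -13 + F)
H - G(-76) = 26179/60612 - (-13 - 76) = 26179/60612 - 1*(-89) = 26179/60612 + 89 = 5420647/60612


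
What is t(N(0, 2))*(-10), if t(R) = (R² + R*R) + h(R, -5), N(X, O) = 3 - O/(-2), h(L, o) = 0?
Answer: -320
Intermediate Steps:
N(X, O) = 3 + O/2 (N(X, O) = 3 - O*(-1)/2 = 3 - (-1)*O/2 = 3 + O/2)
t(R) = 2*R² (t(R) = (R² + R*R) + 0 = (R² + R²) + 0 = 2*R² + 0 = 2*R²)
t(N(0, 2))*(-10) = (2*(3 + (½)*2)²)*(-10) = (2*(3 + 1)²)*(-10) = (2*4²)*(-10) = (2*16)*(-10) = 32*(-10) = -320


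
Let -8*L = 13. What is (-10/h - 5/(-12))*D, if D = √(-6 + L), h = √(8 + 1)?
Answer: -35*I*√122/48 ≈ -8.0539*I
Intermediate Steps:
L = -13/8 (L = -⅛*13 = -13/8 ≈ -1.6250)
h = 3 (h = √9 = 3)
D = I*√122/4 (D = √(-6 - 13/8) = √(-61/8) = I*√122/4 ≈ 2.7613*I)
(-10/h - 5/(-12))*D = (-10/3 - 5/(-12))*(I*√122/4) = (-10*⅓ - 5*(-1/12))*(I*√122/4) = (-10/3 + 5/12)*(I*√122/4) = -35*I*√122/48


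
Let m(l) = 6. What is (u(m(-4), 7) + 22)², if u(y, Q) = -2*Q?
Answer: 64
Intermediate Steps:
(u(m(-4), 7) + 22)² = (-2*7 + 22)² = (-14 + 22)² = 8² = 64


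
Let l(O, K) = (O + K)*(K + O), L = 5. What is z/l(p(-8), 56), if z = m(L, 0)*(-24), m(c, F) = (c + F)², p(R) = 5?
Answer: -600/3721 ≈ -0.16125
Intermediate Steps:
m(c, F) = (F + c)²
l(O, K) = (K + O)² (l(O, K) = (K + O)*(K + O) = (K + O)²)
z = -600 (z = (0 + 5)²*(-24) = 5²*(-24) = 25*(-24) = -600)
z/l(p(-8), 56) = -600/(56 + 5)² = -600/(61²) = -600/3721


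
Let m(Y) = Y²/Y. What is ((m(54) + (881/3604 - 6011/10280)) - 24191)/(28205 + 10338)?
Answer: -223566804101/356996058040 ≈ -0.62624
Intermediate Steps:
m(Y) = Y
((m(54) + (881/3604 - 6011/10280)) - 24191)/(28205 + 10338) = ((54 + (881/3604 - 6011/10280)) - 24191)/(28205 + 10338) = ((54 + (881*(1/3604) - 6011*1/10280)) - 24191)/38543 = ((54 + (881/3604 - 6011/10280)) - 24191)*(1/38543) = ((54 - 3151741/9262280) - 24191)*(1/38543) = (497011379/9262280 - 24191)*(1/38543) = -223566804101/9262280*1/38543 = -223566804101/356996058040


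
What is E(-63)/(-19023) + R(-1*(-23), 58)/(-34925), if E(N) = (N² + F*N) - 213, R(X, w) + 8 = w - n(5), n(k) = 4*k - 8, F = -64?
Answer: -90906258/221459425 ≈ -0.41049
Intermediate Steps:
n(k) = -8 + 4*k
R(X, w) = -20 + w (R(X, w) = -8 + (w - (-8 + 4*5)) = -8 + (w - (-8 + 20)) = -8 + (w - 1*12) = -8 + (w - 12) = -8 + (-12 + w) = -20 + w)
E(N) = -213 + N² - 64*N (E(N) = (N² - 64*N) - 213 = -213 + N² - 64*N)
E(-63)/(-19023) + R(-1*(-23), 58)/(-34925) = (-213 + (-63)² - 64*(-63))/(-19023) + (-20 + 58)/(-34925) = (-213 + 3969 + 4032)*(-1/19023) + 38*(-1/34925) = 7788*(-1/19023) - 38/34925 = -2596/6341 - 38/34925 = -90906258/221459425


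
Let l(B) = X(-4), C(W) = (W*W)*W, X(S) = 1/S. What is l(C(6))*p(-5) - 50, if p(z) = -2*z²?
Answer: -75/2 ≈ -37.500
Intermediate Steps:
X(S) = 1/S
C(W) = W³ (C(W) = W²*W = W³)
l(B) = -¼ (l(B) = 1/(-4) = -¼)
l(C(6))*p(-5) - 50 = -(-1)*(-5)²/2 - 50 = -(-1)*25/2 - 50 = -¼*(-50) - 50 = 25/2 - 50 = -75/2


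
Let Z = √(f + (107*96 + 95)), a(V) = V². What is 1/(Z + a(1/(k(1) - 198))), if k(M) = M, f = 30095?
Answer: -38809/60941375218221 + 1506138481*√40462/60941375218221 ≈ 0.0049714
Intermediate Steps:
Z = √40462 (Z = √(30095 + (107*96 + 95)) = √(30095 + (10272 + 95)) = √(30095 + 10367) = √40462 ≈ 201.15)
1/(Z + a(1/(k(1) - 198))) = 1/(√40462 + (1/(1 - 198))²) = 1/(√40462 + (1/(-197))²) = 1/(√40462 + (-1/197)²) = 1/(√40462 + 1/38809) = 1/(1/38809 + √40462)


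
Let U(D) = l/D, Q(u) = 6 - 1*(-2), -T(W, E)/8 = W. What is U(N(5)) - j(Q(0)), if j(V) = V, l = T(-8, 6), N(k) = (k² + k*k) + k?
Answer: -376/55 ≈ -6.8364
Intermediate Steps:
N(k) = k + 2*k² (N(k) = (k² + k²) + k = 2*k² + k = k + 2*k²)
T(W, E) = -8*W
Q(u) = 8 (Q(u) = 6 + 2 = 8)
l = 64 (l = -8*(-8) = 64)
U(D) = 64/D
U(N(5)) - j(Q(0)) = 64/((5*(1 + 2*5))) - 1*8 = 64/((5*(1 + 10))) - 8 = 64/((5*11)) - 8 = 64/55 - 8 = -376/55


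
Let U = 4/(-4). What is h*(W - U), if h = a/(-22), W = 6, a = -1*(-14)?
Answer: -49/11 ≈ -4.4545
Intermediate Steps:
a = 14
U = -1 (U = 4*(-¼) = -1)
h = -7/11 (h = 14/(-22) = 14*(-1/22) = -7/11 ≈ -0.63636)
h*(W - U) = -7*(6 - 1*(-1))/11 = -7*(6 + 1)/11 = -7/11*7 = -49/11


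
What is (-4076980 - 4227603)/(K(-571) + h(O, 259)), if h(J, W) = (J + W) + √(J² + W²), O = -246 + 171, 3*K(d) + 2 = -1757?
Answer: 30070895043/802495 + 74741247*√72706/802495 ≈ 62585.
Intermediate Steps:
K(d) = -1759/3 (K(d) = -⅔ + (⅓)*(-1757) = -⅔ - 1757/3 = -1759/3)
O = -75
h(J, W) = J + W + √(J² + W²)
(-4076980 - 4227603)/(K(-571) + h(O, 259)) = (-4076980 - 4227603)/(-1759/3 + (-75 + 259 + √((-75)² + 259²))) = -8304583/(-1759/3 + (-75 + 259 + √(5625 + 67081))) = -8304583/(-1759/3 + (-75 + 259 + √72706)) = -8304583/(-1759/3 + (184 + √72706)) = -8304583/(-1207/3 + √72706)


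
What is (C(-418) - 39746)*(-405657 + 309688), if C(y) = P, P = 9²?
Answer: 3806610385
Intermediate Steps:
P = 81
C(y) = 81
(C(-418) - 39746)*(-405657 + 309688) = (81 - 39746)*(-405657 + 309688) = -39665*(-95969) = 3806610385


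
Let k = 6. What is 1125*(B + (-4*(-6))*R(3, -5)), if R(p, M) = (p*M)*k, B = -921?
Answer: -3466125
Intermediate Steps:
R(p, M) = 6*M*p (R(p, M) = (p*M)*6 = (M*p)*6 = 6*M*p)
1125*(B + (-4*(-6))*R(3, -5)) = 1125*(-921 + (-4*(-6))*(6*(-5)*3)) = 1125*(-921 + 24*(-90)) = 1125*(-921 - 2160) = 1125*(-3081) = -3466125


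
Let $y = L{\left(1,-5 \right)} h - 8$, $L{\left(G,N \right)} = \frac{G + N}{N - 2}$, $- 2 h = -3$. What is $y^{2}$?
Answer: $\frac{2500}{49} \approx 51.02$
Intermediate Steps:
$h = \frac{3}{2}$ ($h = \left(- \frac{1}{2}\right) \left(-3\right) = \frac{3}{2} \approx 1.5$)
$L{\left(G,N \right)} = \frac{G + N}{-2 + N}$
$y = - \frac{50}{7}$ ($y = \frac{1 - 5}{-2 - 5} \cdot \frac{3}{2} - 8 = \frac{1}{-7} \left(-4\right) \frac{3}{2} - 8 = \left(- \frac{1}{7}\right) \left(-4\right) \frac{3}{2} - 8 = \frac{4}{7} \cdot \frac{3}{2} - 8 = \frac{6}{7} - 8 = - \frac{50}{7} \approx -7.1429$)
$y^{2} = \left(- \frac{50}{7}\right)^{2} = \frac{2500}{49}$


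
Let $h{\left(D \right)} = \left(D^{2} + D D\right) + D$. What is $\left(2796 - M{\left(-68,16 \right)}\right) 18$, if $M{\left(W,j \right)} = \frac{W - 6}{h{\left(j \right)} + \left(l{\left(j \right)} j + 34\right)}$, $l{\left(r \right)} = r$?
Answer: $\frac{20584818}{409} \approx 50330.0$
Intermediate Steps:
$h{\left(D \right)} = D + 2 D^{2}$ ($h{\left(D \right)} = \left(D^{2} + D^{2}\right) + D = 2 D^{2} + D = D + 2 D^{2}$)
$M{\left(W,j \right)} = \frac{-6 + W}{34 + j^{2} + j \left(1 + 2 j\right)}$ ($M{\left(W,j \right)} = \frac{W - 6}{j \left(1 + 2 j\right) + \left(j j + 34\right)} = \frac{-6 + W}{j \left(1 + 2 j\right) + \left(j^{2} + 34\right)} = \frac{-6 + W}{j \left(1 + 2 j\right) + \left(34 + j^{2}\right)} = \frac{-6 + W}{34 + j^{2} + j \left(1 + 2 j\right)}$)
$\left(2796 - M{\left(-68,16 \right)}\right) 18 = \left(2796 - \frac{-6 - 68}{34 + 16 + 3 \cdot 16^{2}}\right) 18 = \left(2796 - \frac{1}{34 + 16 + 3 \cdot 256} \left(-74\right)\right) 18 = \left(2796 - \frac{1}{34 + 16 + 768} \left(-74\right)\right) 18 = \left(2796 - \frac{1}{818} \left(-74\right)\right) 18 = \left(2796 - - \frac{37}{409}\right) 18 = \left(2796 + \frac{37}{409}\right) 18 = \frac{1143601}{409} \cdot 18 = \frac{20584818}{409}$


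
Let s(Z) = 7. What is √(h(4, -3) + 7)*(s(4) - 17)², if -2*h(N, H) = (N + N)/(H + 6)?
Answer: 100*√51/3 ≈ 238.05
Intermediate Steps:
h(N, H) = -N/(6 + H) (h(N, H) = -(N + N)/(2*(H + 6)) = -2*N/(2*(6 + H)) = -N/(6 + H))
√(h(4, -3) + 7)*(s(4) - 17)² = √(-1*4/(6 - 3) + 7)*(7 - 17)² = √(-1*4/3 + 7)*(-10)² = √(-1*4*⅓ + 7)*100 = √(-4/3 + 7)*100 = √(17/3)*100 = (√51/3)*100 = 100*√51/3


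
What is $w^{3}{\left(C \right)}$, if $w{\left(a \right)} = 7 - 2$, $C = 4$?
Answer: $125$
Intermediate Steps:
$w{\left(a \right)} = 5$ ($w{\left(a \right)} = 7 - 2 = 5$)
$w^{3}{\left(C \right)} = 5^{3} = 125$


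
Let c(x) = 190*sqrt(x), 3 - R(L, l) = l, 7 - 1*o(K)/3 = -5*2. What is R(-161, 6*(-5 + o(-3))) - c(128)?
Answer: -273 - 1520*sqrt(2) ≈ -2422.6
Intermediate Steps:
o(K) = 51 (o(K) = 21 - (-15)*2 = 21 - 3*(-10) = 21 + 30 = 51)
R(L, l) = 3 - l
R(-161, 6*(-5 + o(-3))) - c(128) = (3 - 6*(-5 + 51)) - 190*sqrt(128) = (3 - 6*46) - 190*8*sqrt(2) = (3 - 1*276) - 1520*sqrt(2) = (3 - 276) - 1520*sqrt(2) = -273 - 1520*sqrt(2)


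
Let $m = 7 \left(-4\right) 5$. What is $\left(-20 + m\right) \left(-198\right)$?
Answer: $31680$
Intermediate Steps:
$m = -140$ ($m = \left(-28\right) 5 = -140$)
$\left(-20 + m\right) \left(-198\right) = \left(-20 - 140\right) \left(-198\right) = \left(-160\right) \left(-198\right) = 31680$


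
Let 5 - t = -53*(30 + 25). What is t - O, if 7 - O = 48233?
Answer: 51146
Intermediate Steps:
O = -48226 (O = 7 - 1*48233 = 7 - 48233 = -48226)
t = 2920 (t = 5 - (-53)*(30 + 25) = 5 - (-53)*55 = 5 - 1*(-2915) = 5 + 2915 = 2920)
t - O = 2920 - 1*(-48226) = 2920 + 48226 = 51146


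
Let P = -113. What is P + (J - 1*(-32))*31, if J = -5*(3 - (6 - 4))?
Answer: 724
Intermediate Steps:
J = -5 (J = -5*(3 - 1*2) = -5*(3 - 2) = -5*1 = -5)
P + (J - 1*(-32))*31 = -113 + (-5 - 1*(-32))*31 = -113 + (-5 + 32)*31 = -113 + 27*31 = -113 + 837 = 724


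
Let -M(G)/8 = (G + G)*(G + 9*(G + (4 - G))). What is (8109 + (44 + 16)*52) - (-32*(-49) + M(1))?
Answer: 10253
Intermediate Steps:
M(G) = -16*G*(36 + G) (M(G) = -8*(G + G)*(G + 9*(G + (4 - G))) = -8*2*G*(G + 9*4) = -8*2*G*(G + 36) = -8*2*G*(36 + G) = -16*G*(36 + G))
(8109 + (44 + 16)*52) - (-32*(-49) + M(1)) = (8109 + (44 + 16)*52) - (-32*(-49) - 16*1*(36 + 1)) = (8109 + 60*52) - (1568 - 16*1*37) = (8109 + 3120) - (1568 - 592) = 11229 - 1*976 = 11229 - 976 = 10253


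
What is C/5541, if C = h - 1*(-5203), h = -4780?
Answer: 141/1847 ≈ 0.076340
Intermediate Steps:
C = 423 (C = -4780 - 1*(-5203) = -4780 + 5203 = 423)
C/5541 = 423/5541 = 423*(1/5541) = 141/1847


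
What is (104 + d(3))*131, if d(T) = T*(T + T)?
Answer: 15982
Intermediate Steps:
d(T) = 2*T² (d(T) = T*(2*T) = 2*T²)
(104 + d(3))*131 = (104 + 2*3²)*131 = (104 + 2*9)*131 = (104 + 18)*131 = 122*131 = 15982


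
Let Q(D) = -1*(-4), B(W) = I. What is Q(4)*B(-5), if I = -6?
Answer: -24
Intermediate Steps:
B(W) = -6
Q(D) = 4
Q(4)*B(-5) = 4*(-6) = -24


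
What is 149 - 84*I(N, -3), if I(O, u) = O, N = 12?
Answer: -859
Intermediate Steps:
149 - 84*I(N, -3) = 149 - 84*12 = 149 - 1008 = -859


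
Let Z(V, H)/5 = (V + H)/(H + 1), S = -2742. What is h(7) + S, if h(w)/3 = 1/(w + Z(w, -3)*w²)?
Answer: -441463/161 ≈ -2742.0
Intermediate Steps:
Z(V, H) = 5*(H + V)/(1 + H) (Z(V, H) = 5*((V + H)/(H + 1)) = 5*((H + V)/(1 + H)) = 5*(H + V)/(1 + H))
h(w) = 3/(w + w²*(15/2 - 5*w/2)) (h(w) = 3/(w + (5*(-3 + w)/(1 - 3))*w²) = 3/(w + (5*(-3 + w)/(-2))*w²) = 3/(w + (5*(-½)*(-3 + w))*w²) = 3/(w + (15/2 - 5*w/2)*w²) = 3/(w + w²*(15/2 - 5*w/2)))
h(7) + S = 6/(7*(2 + 5*7*(3 - 1*7))) - 2742 = 6*(⅐)/(2 + 5*7*(3 - 7)) - 2742 = 6*(⅐)/(2 + 5*7*(-4)) - 2742 = 6*(⅐)/(2 - 140) - 2742 = 6*(⅐)/(-138) - 2742 = 6*(⅐)*(-1/138) - 2742 = -1/161 - 2742 = -441463/161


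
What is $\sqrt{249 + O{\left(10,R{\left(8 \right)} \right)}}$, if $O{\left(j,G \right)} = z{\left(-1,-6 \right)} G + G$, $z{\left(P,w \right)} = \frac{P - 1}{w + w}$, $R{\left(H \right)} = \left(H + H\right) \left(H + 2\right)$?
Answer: $\frac{\sqrt{3921}}{3} \approx 20.873$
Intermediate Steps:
$R{\left(H \right)} = 2 H \left(2 + H\right)$
$z{\left(P,w \right)} = \frac{-1 + P}{2 w}$
$O{\left(j,G \right)} = \frac{7 G}{6}$ ($O{\left(j,G \right)} = \frac{-1 - 1}{2 \left(-6\right)} G + G = \frac{1}{2} \left(- \frac{1}{6}\right) \left(-2\right) G + G = \frac{G}{6} + G = \frac{7 G}{6}$)
$\sqrt{249 + O{\left(10,R{\left(8 \right)} \right)}} = \sqrt{249 + \frac{7 \cdot 2 \cdot 8 \left(2 + 8\right)}{6}} = \sqrt{249 + \frac{7 \cdot 2 \cdot 8 \cdot 10}{6}} = \sqrt{249 + \frac{7}{6} \cdot 160} = \sqrt{249 + \frac{560}{3}} = \sqrt{\frac{1307}{3}} = \frac{\sqrt{3921}}{3}$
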